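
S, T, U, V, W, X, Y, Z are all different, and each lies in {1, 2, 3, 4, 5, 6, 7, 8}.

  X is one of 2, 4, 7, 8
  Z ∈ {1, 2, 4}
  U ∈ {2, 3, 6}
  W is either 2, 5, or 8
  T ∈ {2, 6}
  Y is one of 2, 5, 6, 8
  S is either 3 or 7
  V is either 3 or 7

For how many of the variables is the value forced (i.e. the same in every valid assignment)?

The 8 variables together cover exactly {1, 2, 3, 4, 5, 6, 7, 8} — 8 values for 8 variables — and 1 appears only in Z's list, so Z = 1.
The 7 still-open variables draw from only 7 values {2, 3, 4, 5, 6, 7, 8}, so each is used; only X can be 4, hence X = 4.
S and V share exactly the 2 values {3, 7}; by pigeonhole those values go to them, so strike 3, 7 from U.
T and U share exactly the 2 values {2, 6}; by pigeonhole those values go to them, so strike 2, 6 from W, Y.
Determined: X=4, Z=1. The other variables each still have more than one consistent value. That makes 2.

2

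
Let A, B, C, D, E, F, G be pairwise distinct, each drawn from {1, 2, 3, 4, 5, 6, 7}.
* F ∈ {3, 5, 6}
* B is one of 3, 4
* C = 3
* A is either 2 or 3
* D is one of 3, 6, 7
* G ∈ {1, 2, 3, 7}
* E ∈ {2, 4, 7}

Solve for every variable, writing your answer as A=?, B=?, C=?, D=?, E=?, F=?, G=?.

A=2, B=4, C=3, D=6, E=7, F=5, G=1

C's domain is down to {3}, so C = 3. Strike 3 from A, B, D, F, G.
That leaves A = 2. So E, G can't be 2.
B has just one choice, so B = 4. So E can't be 4.
That leaves E = 7. So D, G can't be 7.
G has just one choice, so G = 1.
D has just one choice, so D = 6. Remove 6 from F.
F has just one choice, so F = 5.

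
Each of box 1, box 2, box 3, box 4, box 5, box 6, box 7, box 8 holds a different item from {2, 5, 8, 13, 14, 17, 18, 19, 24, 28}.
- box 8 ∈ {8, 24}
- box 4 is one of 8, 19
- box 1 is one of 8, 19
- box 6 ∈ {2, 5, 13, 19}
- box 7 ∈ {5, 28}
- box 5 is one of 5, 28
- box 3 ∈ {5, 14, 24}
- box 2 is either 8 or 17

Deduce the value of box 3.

14

box 1 and box 4 between them cover only {8, 19} — a naked pair. Remove those values from box 2, box 6, box 8.
box 2 must be 17 (only option left).
box 8 has just one choice, so box 8 = 24. Eliminate 24 elsewhere: box 3.
The 2 variables box 5 and box 7 are confined to {5, 28}, which locks those values in; drop them from box 3, box 6.
So box 3 = 14.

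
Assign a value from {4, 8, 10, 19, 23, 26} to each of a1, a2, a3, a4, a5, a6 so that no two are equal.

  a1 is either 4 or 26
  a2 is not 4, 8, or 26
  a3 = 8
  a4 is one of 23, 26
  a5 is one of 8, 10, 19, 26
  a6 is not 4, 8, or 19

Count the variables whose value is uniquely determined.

a3 must be 8 (only option left). Remove 8 from a5.
The 5 still-open variables together cover exactly {4, 10, 19, 23, 26} — 5 values for 5 variables — and 4 appears only in a1's list, so a1 = 4.
Determined: a1=4, a3=8. The other variables each still have more than one consistent value. That makes 2.

2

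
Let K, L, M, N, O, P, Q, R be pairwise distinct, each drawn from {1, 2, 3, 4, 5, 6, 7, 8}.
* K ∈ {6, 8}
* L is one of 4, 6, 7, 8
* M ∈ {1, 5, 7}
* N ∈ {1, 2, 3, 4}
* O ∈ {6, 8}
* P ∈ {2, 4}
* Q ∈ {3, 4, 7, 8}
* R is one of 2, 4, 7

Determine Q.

3

Among the 8 variables, 5 fits only M (and all 8 values in {1, 2, 3, 4, 5, 6, 7, 8} must be used), so M = 5.
The 7 still-open variables draw from only 7 values {1, 2, 3, 4, 6, 7, 8}, so each is used; only N can be 1, hence N = 1.
The 6 still-open variables together cover exactly {2, 3, 4, 6, 7, 8} — 6 values for 6 variables — and 3 appears only in Q's list, so Q = 3.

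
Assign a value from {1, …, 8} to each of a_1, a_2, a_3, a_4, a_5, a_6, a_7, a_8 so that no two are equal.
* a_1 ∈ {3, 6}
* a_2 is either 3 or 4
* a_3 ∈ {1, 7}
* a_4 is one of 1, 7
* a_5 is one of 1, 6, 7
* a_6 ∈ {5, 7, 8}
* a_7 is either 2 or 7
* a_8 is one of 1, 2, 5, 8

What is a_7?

The 8 variables together cover exactly {1, 2, 3, 4, 5, 6, 7, 8} — 8 values for 8 variables — and 4 appears only in a_2's list, so a_2 = 4.
The 7 still-open variables draw from only 7 values {1, 2, 3, 5, 6, 7, 8}, so each is used; only a_1 can be 3, hence a_1 = 3.
Among the 6 still-open variables, 6 fits only a_5 (and all 6 values in {1, 2, 5, 6, 7, 8} must be used), so a_5 = 6.
The 2 variables a_3 and a_4 are confined to {1, 7}, which locks those values in; drop them from a_6, a_7, a_8.
So a_7 = 2.

2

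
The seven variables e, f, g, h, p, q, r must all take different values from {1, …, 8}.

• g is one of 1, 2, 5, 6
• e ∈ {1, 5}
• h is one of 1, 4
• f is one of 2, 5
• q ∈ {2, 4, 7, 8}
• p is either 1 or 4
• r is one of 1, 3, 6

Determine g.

h and p share exactly the 2 values {1, 4}; by pigeonhole those values go to them, so strike 1, 4 from e, g, q, r.
e's domain is down to {5}, so e = 5. Remove 5 from f, g.
That leaves f = 2. Strike 2 from g, q.
So g = 6.

6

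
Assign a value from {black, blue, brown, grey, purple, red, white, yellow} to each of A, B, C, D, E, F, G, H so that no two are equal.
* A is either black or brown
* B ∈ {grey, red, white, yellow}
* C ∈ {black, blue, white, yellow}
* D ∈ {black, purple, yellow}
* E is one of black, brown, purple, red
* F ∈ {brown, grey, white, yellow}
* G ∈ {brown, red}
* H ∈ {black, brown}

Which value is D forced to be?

yellow

The 8 variables together cover exactly {black, blue, brown, grey, purple, red, white, yellow} — 8 values for 8 variables — and blue appears only in C's list, so C = blue.
The 2 variables A and H are confined to {black, brown}, which locks those values in; drop them from D, E, F, G.
G must be red (only option left). Eliminate red elsewhere: B, E.
E's domain is down to {purple}, so E = purple. So D can't be purple.
So D = yellow.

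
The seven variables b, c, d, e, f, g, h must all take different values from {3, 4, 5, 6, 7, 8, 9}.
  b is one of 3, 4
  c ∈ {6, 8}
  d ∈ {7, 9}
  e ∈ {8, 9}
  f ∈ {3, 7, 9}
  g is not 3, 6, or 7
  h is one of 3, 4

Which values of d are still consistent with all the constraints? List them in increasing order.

Among the 7 variables, 5 fits only g (and all 7 values in {3, 4, 5, 6, 7, 8, 9} must be used), so g = 5.
Among the 6 still-open variables, 6 fits only c (and all 6 values in {3, 4, 6, 7, 8, 9} must be used), so c = 6.
The 5 still-open variables draw from only 5 values {3, 4, 7, 8, 9}, so each is used; only e can be 8, hence e = 8.
b and h share exactly the 2 values {3, 4}; by pigeonhole those values go to them, so strike 3, 4 from f.
No further eliminations apply; d can still be any of 7, 9.

7, 9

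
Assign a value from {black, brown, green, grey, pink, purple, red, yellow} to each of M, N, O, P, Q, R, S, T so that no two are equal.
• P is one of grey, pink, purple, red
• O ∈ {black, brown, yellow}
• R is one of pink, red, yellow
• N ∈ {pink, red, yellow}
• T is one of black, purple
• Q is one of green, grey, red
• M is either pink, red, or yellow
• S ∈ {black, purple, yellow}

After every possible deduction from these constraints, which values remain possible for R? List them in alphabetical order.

pink, red, yellow

The 8 variables together cover exactly {black, brown, green, grey, pink, purple, red, yellow} — 8 values for 8 variables — and brown appears only in O's list, so O = brown.
The 7 still-open variables together cover exactly {black, green, grey, pink, purple, red, yellow} — 7 values for 7 variables — and green appears only in Q's list, so Q = green.
The 6 still-open variables draw from only 6 values {black, grey, pink, purple, red, yellow}, so each is used; only P can be grey, hence P = grey.
M, N, R between them cover only {pink, red, yellow} — a naked triple. Remove those values from S.
No further eliminations apply; R can still be any of pink, red, yellow.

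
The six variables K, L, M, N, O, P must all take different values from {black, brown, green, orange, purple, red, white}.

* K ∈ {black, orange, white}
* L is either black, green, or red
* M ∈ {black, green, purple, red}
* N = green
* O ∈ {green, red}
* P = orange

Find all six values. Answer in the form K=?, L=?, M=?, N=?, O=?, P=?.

N must be green (only option left). Eliminate green elsewhere: L, M, O.
O must be red (only option left). So L, M can't be red.
P has just one choice, so P = orange. So K can't be orange.
L must be black (only option left). Remove black from K, M.
M's domain is down to {purple}, so M = purple.
K's domain is down to {white}, so K = white.

K=white, L=black, M=purple, N=green, O=red, P=orange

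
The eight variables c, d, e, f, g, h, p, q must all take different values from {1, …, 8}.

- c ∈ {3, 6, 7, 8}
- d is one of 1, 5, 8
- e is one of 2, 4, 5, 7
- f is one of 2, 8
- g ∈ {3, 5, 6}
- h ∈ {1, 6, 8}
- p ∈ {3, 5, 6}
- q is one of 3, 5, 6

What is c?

The 8 variables draw from only 8 values {1, 2, 3, 4, 5, 6, 7, 8}, so each is used; only e can be 4, hence e = 4.
The 7 still-open variables together cover exactly {1, 2, 3, 5, 6, 7, 8} — 7 values for 7 variables — and 2 appears only in f's list, so f = 2.
Among the 6 still-open variables, 7 fits only c (and all 6 values in {1, 3, 5, 6, 7, 8} must be used), so c = 7.

7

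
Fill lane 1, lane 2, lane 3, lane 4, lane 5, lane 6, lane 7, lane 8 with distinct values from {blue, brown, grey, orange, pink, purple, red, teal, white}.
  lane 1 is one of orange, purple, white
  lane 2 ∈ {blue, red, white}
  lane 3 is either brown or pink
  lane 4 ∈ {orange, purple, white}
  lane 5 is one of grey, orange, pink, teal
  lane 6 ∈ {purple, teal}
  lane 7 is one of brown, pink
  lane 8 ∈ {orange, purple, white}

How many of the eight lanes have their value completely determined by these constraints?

The 2 variables lane 3 and lane 7 are confined to {brown, pink}, which locks those values in; drop them from lane 5.
lane 1, lane 4, lane 8 share exactly the 3 values {orange, purple, white}; by pigeonhole those values go to them, so strike orange, purple, white from lane 2, lane 5, lane 6.
That leaves lane 6 = teal. So lane 5 can't be teal.
lane 5's domain is down to {grey}, so lane 5 = grey.
Determined: lane 5=grey, lane 6=teal. The other lanes each still have more than one consistent value. That makes 2.

2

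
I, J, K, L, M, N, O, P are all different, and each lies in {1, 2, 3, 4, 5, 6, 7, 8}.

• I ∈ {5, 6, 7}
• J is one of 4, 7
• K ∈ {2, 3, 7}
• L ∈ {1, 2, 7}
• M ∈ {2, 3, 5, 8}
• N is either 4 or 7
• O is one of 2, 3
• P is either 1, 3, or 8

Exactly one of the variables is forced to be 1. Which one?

L

The 8 variables together cover exactly {1, 2, 3, 4, 5, 6, 7, 8} — 8 values for 8 variables — and 6 appears only in I's list, so I = 6.
The 7 still-open variables draw from only 7 values {1, 2, 3, 4, 5, 7, 8}, so each is used; only M can be 5, hence M = 5.
The 6 still-open variables draw from only 6 values {1, 2, 3, 4, 7, 8}, so each is used; only P can be 8, hence P = 8.
Among the 5 still-open variables, 1 fits only L (and all 5 values in {1, 2, 3, 4, 7} must be used), so L = 1.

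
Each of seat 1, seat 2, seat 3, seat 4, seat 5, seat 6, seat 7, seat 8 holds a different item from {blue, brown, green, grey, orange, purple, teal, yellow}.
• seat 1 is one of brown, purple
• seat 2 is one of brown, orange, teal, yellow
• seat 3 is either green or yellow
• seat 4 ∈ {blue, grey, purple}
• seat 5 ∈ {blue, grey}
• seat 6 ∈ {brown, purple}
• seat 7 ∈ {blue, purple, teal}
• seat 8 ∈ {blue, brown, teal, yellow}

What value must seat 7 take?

The 8 variables together cover exactly {blue, brown, green, grey, orange, purple, teal, yellow} — 8 values for 8 variables — and green appears only in seat 3's list, so seat 3 = green.
The 7 still-open variables draw from only 7 values {blue, brown, grey, orange, purple, teal, yellow}, so each is used; only seat 2 can be orange, hence seat 2 = orange.
The 6 still-open variables together cover exactly {blue, brown, grey, purple, teal, yellow} — 6 values for 6 variables — and yellow appears only in seat 8's list, so seat 8 = yellow.
The 5 still-open variables draw from only 5 values {blue, brown, grey, purple, teal}, so each is used; only seat 7 can be teal, hence seat 7 = teal.

teal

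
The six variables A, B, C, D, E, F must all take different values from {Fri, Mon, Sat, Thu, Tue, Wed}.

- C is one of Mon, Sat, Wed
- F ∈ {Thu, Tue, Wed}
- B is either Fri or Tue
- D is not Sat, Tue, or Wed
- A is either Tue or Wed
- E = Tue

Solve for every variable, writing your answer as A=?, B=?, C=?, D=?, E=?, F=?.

A=Wed, B=Fri, C=Sat, D=Mon, E=Tue, F=Thu

E has just one choice, so E = Tue. Strike Tue from A, B, F.
A has just one choice, so A = Wed. Remove Wed from C, F.
That leaves B = Fri. Remove Fri from D.
F has just one choice, so F = Thu. So D can't be Thu.
That leaves D = Mon. So C can't be Mon.
C has just one choice, so C = Sat.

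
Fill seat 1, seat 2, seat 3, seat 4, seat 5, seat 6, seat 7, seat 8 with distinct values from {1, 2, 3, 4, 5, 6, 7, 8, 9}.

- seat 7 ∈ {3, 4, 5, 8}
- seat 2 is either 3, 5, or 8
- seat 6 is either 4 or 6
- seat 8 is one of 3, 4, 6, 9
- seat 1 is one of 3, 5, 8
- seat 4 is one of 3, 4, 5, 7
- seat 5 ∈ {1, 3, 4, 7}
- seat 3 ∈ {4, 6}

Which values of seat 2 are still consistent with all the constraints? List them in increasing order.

3, 5, 8

Among the 8 variables, 1 fits only seat 5 (and all 8 values in {1, 3, 4, 5, 6, 7, 8, 9} must be used), so seat 5 = 1.
The 7 still-open variables draw from only 7 values {3, 4, 5, 6, 7, 8, 9}, so each is used; only seat 4 can be 7, hence seat 4 = 7.
The 6 still-open variables together cover exactly {3, 4, 5, 6, 8, 9} — 6 values for 6 variables — and 9 appears only in seat 8's list, so seat 8 = 9.
seat 3 and seat 6 share exactly the 2 values {4, 6}; by pigeonhole those values go to them, so strike 4, 6 from seat 7.
No further eliminations apply; seat 2 can still be any of 3, 5, 8.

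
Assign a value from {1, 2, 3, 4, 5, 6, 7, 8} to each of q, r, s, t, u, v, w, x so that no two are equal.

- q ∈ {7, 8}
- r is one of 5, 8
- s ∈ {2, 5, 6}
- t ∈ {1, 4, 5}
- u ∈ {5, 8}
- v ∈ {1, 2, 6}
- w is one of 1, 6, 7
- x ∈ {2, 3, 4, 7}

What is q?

The 8 variables draw from only 8 values {1, 2, 3, 4, 5, 6, 7, 8}, so each is used; only x can be 3, hence x = 3.
The 7 still-open variables together cover exactly {1, 2, 4, 5, 6, 7, 8} — 7 values for 7 variables — and 4 appears only in t's list, so t = 4.
r and u between them cover only {5, 8} — a naked pair. Remove those values from q, s.
So q = 7.

7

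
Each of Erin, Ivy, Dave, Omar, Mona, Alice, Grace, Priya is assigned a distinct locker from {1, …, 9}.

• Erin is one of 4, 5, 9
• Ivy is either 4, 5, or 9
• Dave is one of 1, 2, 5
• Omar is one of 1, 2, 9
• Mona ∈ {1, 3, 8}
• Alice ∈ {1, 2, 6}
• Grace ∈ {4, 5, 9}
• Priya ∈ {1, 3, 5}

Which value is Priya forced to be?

The 8 variables together cover exactly {1, 2, 3, 4, 5, 6, 8, 9} — 8 values for 8 variables — and 6 appears only in Alice's list, so Alice = 6.
The 7 still-open variables draw from only 7 values {1, 2, 3, 4, 5, 8, 9}, so each is used; only Mona can be 8, hence Mona = 8.
The 6 still-open variables together cover exactly {1, 2, 3, 4, 5, 9} — 6 values for 6 variables — and 3 appears only in Priya's list, so Priya = 3.

3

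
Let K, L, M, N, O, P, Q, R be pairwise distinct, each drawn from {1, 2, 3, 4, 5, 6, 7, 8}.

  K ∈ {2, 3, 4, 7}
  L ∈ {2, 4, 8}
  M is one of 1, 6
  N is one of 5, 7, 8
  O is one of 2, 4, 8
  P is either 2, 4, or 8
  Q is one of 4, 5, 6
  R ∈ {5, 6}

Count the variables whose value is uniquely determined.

3

Among the 8 variables, 1 fits only M (and all 8 values in {1, 2, 3, 4, 5, 6, 7, 8} must be used), so M = 1.
The 7 still-open variables together cover exactly {2, 3, 4, 5, 6, 7, 8} — 7 values for 7 variables — and 3 appears only in K's list, so K = 3.
The 6 still-open variables draw from only 6 values {2, 4, 5, 6, 7, 8}, so each is used; only N can be 7, hence N = 7.
L, O, P between them cover only {2, 4, 8} — a naked triple. Remove those values from Q.
Determined: K=3, M=1, N=7. The other variables each still have more than one consistent value. That makes 3.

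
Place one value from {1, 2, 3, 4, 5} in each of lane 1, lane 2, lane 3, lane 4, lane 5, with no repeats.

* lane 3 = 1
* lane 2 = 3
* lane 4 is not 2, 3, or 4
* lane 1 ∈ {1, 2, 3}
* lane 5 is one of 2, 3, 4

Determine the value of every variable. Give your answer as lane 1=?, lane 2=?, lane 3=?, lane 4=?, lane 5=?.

lane 1=2, lane 2=3, lane 3=1, lane 4=5, lane 5=4

lane 2 must be 3 (only option left). Strike 3 from lane 1, lane 5.
lane 3 has just one choice, so lane 3 = 1. Strike 1 from lane 1, lane 4.
lane 4 has just one choice, so lane 4 = 5.
lane 1's domain is down to {2}, so lane 1 = 2. Eliminate 2 elsewhere: lane 5.
lane 5's domain is down to {4}, so lane 5 = 4.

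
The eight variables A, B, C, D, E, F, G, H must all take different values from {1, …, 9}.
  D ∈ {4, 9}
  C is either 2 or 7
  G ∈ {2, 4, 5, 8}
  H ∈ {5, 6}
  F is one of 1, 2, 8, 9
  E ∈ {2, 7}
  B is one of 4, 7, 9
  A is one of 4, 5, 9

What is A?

5

Among the 8 variables, 1 fits only F (and all 8 values in {1, 2, 4, 5, 6, 7, 8, 9} must be used), so F = 1.
The 7 still-open variables draw from only 7 values {2, 4, 5, 6, 7, 8, 9}, so each is used; only H can be 6, hence H = 6.
The 6 still-open variables together cover exactly {2, 4, 5, 7, 8, 9} — 6 values for 6 variables — and 8 appears only in G's list, so G = 8.
The 5 still-open variables together cover exactly {2, 4, 5, 7, 9} — 5 values for 5 variables — and 5 appears only in A's list, so A = 5.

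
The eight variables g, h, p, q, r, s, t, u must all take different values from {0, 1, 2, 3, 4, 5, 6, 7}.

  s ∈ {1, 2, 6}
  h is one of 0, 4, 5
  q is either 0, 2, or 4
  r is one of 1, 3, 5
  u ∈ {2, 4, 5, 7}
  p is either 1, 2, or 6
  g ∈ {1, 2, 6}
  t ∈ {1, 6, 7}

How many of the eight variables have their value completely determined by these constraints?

2

The 8 variables draw from only 8 values {0, 1, 2, 3, 4, 5, 6, 7}, so each is used; only r can be 3, hence r = 3.
g, p, s between them cover only {1, 2, 6} — a naked triple. Remove those values from q, t, u.
That leaves t = 7. Remove 7 from u.
Determined: r=3, t=7. The other variables each still have more than one consistent value. That makes 2.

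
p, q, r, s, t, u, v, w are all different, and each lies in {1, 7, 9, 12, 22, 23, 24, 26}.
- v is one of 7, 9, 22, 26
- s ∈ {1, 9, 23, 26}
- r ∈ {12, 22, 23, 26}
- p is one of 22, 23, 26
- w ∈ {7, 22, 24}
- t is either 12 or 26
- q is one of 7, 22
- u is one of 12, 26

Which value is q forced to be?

Among the 8 variables, 1 fits only s (and all 8 values in {1, 7, 9, 12, 22, 23, 24, 26} must be used), so s = 1.
Among the 7 still-open variables, 9 fits only v (and all 7 values in {7, 9, 12, 22, 23, 24, 26} must be used), so v = 9.
Among the 6 still-open variables, 24 fits only w (and all 6 values in {7, 12, 22, 23, 24, 26} must be used), so w = 24.
The 5 still-open variables draw from only 5 values {7, 12, 22, 23, 26}, so each is used; only q can be 7, hence q = 7.

7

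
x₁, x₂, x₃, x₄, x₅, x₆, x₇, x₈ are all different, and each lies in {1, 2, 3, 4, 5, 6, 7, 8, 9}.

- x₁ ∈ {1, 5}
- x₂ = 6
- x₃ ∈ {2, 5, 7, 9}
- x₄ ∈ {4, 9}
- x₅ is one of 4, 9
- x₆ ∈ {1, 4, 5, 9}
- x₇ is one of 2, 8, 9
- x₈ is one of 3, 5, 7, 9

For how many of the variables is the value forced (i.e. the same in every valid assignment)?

1

x₂ has just one choice, so x₂ = 6.
The 2 variables x₄ and x₅ are confined to {4, 9}, which locks those values in; drop them from x₃, x₆, x₇, x₈.
The 2 variables x₁ and x₆ are confined to {1, 5}, which locks those values in; drop them from x₃, x₈.
Determined: x₂=6. The other variables each still have more than one consistent value. That makes 1.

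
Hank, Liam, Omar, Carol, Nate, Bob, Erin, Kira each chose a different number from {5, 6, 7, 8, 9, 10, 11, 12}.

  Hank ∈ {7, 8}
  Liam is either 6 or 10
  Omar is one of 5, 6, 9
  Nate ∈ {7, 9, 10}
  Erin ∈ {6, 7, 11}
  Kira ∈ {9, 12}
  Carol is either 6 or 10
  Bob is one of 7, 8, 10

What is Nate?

The 8 variables draw from only 8 values {5, 6, 7, 8, 9, 10, 11, 12}, so each is used; only Omar can be 5, hence Omar = 5.
The 7 still-open variables together cover exactly {6, 7, 8, 9, 10, 11, 12} — 7 values for 7 variables — and 11 appears only in Erin's list, so Erin = 11.
Among the 6 still-open variables, 12 fits only Kira (and all 6 values in {6, 7, 8, 9, 10, 12} must be used), so Kira = 12.
The 5 still-open variables together cover exactly {6, 7, 8, 9, 10} — 5 values for 5 variables — and 9 appears only in Nate's list, so Nate = 9.

9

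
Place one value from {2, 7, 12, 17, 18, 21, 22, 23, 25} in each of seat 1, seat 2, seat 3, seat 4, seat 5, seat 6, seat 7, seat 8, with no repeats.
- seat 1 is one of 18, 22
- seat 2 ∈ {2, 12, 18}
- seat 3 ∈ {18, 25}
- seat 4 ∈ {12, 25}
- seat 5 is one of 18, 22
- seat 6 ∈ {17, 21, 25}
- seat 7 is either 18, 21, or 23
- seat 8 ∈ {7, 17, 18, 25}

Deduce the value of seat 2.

2

The 2 variables seat 1 and seat 5 are confined to {18, 22}, which locks those values in; drop them from seat 2, seat 3, seat 7, seat 8.
seat 3's domain is down to {25}, so seat 3 = 25. Eliminate 25 elsewhere: seat 4, seat 6, seat 8.
seat 4's domain is down to {12}, so seat 4 = 12. Strike 12 from seat 2.
So seat 2 = 2.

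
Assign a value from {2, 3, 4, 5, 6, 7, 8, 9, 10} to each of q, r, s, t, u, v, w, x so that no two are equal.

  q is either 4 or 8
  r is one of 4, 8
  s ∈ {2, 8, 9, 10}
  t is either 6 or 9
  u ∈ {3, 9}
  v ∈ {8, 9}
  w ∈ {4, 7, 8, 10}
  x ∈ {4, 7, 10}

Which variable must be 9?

v

Among the 8 variables, 2 fits only s (and all 8 values in {2, 3, 4, 6, 7, 8, 9, 10} must be used), so s = 2.
Among the 7 still-open variables, 3 fits only u (and all 7 values in {3, 4, 6, 7, 8, 9, 10} must be used), so u = 3.
The 6 still-open variables draw from only 6 values {4, 6, 7, 8, 9, 10}, so each is used; only t can be 6, hence t = 6.
Among the 5 still-open variables, 9 fits only v (and all 5 values in {4, 7, 8, 9, 10} must be used), so v = 9.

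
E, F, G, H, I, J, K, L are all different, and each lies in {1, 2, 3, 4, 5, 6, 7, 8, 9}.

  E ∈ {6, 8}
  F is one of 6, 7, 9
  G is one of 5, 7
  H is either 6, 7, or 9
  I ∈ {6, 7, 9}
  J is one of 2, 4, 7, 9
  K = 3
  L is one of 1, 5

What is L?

1

K has just one choice, so K = 3.
F, H, I between them cover only {6, 7, 9} — a naked triple. Remove those values from E, G, J.
E has just one choice, so E = 8.
That leaves G = 5. Eliminate 5 elsewhere: L.
So L = 1.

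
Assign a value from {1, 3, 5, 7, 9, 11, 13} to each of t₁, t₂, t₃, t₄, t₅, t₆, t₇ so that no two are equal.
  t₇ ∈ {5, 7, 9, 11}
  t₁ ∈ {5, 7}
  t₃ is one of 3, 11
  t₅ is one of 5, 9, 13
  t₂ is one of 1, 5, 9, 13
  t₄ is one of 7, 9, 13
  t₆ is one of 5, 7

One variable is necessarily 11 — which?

The 7 variables draw from only 7 values {1, 3, 5, 7, 9, 11, 13}, so each is used; only t₂ can be 1, hence t₂ = 1.
The 6 still-open variables draw from only 6 values {3, 5, 7, 9, 11, 13}, so each is used; only t₃ can be 3, hence t₃ = 3.
The 5 still-open variables together cover exactly {5, 7, 9, 11, 13} — 5 values for 5 variables — and 11 appears only in t₇'s list, so t₇ = 11.

t₇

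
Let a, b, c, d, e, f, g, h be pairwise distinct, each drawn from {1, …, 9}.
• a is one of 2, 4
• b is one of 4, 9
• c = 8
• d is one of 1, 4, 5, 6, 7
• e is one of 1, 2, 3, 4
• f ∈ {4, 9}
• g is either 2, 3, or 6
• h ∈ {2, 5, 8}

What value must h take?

c must be 8 (only option left). Strike 8 from h.
b and f share exactly the 2 values {4, 9}; by pigeonhole those values go to them, so strike 4, 9 from a, d, e.
a must be 2 (only option left). Strike 2 from e, g, h.
So h = 5.

5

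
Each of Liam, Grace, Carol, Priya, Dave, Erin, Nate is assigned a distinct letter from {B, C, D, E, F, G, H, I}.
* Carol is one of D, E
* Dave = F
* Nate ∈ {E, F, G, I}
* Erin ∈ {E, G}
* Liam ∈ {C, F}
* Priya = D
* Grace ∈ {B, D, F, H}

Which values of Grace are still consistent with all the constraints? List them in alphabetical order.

Priya has just one choice, so Priya = D. Eliminate D elsewhere: Grace, Carol.
That leaves Dave = F. So Liam, Grace, Nate can't be F.
That leaves Liam = C.
Carol has just one choice, so Carol = E. So Erin, Nate can't be E.
Erin's domain is down to {G}, so Erin = G. Strike G from Nate.
Nate has just one choice, so Nate = I.
No further eliminations apply; Grace can still be any of B, H.

B, H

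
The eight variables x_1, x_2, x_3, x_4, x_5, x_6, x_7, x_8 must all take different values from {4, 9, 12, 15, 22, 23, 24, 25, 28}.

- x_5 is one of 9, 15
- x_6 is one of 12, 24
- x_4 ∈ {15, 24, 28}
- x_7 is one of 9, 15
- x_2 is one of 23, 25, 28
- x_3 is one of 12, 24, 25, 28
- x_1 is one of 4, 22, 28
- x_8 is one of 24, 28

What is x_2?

23

x_5 and x_7 share exactly the 2 values {9, 15}; by pigeonhole those values go to them, so strike 9, 15 from x_4.
x_4 and x_8 share exactly the 2 values {24, 28}; by pigeonhole those values go to them, so strike 24, 28 from x_1, x_2, x_3, x_6.
x_6's domain is down to {12}, so x_6 = 12. Remove 12 from x_3.
x_3 must be 25 (only option left). So x_2 can't be 25.
So x_2 = 23.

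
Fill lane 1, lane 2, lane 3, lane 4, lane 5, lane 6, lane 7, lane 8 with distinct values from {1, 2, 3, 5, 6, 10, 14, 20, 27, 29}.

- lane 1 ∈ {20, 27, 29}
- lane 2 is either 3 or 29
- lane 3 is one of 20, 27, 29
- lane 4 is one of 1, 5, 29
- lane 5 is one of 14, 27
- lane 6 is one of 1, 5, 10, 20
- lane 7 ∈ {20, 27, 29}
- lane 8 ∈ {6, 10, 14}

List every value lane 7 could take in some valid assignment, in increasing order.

lane 1, lane 3, lane 7 between them cover only {20, 27, 29} — a naked triple. Remove those values from lane 2, lane 4, lane 5, lane 6.
lane 2 has just one choice, so lane 2 = 3.
lane 5's domain is down to {14}, so lane 5 = 14. Eliminate 14 elsewhere: lane 8.
No further eliminations apply; lane 7 can still be any of 20, 27, 29.

20, 27, 29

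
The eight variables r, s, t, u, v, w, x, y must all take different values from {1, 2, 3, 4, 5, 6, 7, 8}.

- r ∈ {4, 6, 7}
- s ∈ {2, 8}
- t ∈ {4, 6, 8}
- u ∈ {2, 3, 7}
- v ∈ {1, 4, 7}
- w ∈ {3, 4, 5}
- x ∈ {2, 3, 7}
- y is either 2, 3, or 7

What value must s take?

8

The 8 variables together cover exactly {1, 2, 3, 4, 5, 6, 7, 8} — 8 values for 8 variables — and 1 appears only in v's list, so v = 1.
Among the 7 still-open variables, 5 fits only w (and all 7 values in {2, 3, 4, 5, 6, 7, 8} must be used), so w = 5.
The 3 variables u, x, y are confined to {2, 3, 7}, which locks those values in; drop them from r, s.
So s = 8.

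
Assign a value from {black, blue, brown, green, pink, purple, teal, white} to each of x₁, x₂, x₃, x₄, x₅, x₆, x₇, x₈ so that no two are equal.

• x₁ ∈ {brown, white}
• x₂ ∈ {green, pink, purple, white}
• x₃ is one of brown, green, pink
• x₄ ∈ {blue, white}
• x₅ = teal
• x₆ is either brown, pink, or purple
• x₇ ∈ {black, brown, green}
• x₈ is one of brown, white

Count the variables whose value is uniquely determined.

3

x₅ must be teal (only option left).
The 7 still-open variables together cover exactly {black, blue, brown, green, pink, purple, white} — 7 values for 7 variables — and black appears only in x₇'s list, so x₇ = black.
The 6 still-open variables draw from only 6 values {blue, brown, green, pink, purple, white}, so each is used; only x₄ can be blue, hence x₄ = blue.
x₁ and x₈ share exactly the 2 values {brown, white}; by pigeonhole those values go to them, so strike brown, white from x₂, x₃, x₆.
Determined: x₄=blue, x₅=teal, x₇=black. The other variables each still have more than one consistent value. That makes 3.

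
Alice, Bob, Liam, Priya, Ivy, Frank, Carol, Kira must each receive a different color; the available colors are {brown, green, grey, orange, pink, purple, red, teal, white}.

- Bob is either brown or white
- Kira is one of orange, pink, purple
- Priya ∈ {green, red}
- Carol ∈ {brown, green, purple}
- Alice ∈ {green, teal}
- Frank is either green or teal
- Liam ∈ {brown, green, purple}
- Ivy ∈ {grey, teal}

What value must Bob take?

white

The 2 variables Alice and Frank are confined to {green, teal}, which locks those values in; drop them from Liam, Priya, Ivy, Carol.
That leaves Priya = red.
That leaves Ivy = grey.
Liam and Carol between them cover only {brown, purple} — a naked pair. Remove those values from Bob, Kira.
So Bob = white.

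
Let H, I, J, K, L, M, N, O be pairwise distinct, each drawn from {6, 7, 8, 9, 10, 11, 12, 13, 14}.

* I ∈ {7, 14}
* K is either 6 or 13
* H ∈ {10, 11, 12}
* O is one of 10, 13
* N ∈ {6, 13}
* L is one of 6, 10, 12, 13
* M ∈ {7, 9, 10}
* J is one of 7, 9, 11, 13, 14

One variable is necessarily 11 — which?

K and N share exactly the 2 values {6, 13}; by pigeonhole those values go to them, so strike 6, 13 from J, L, O.
O has just one choice, so O = 10. So H, L, M can't be 10.
That leaves L = 12. So H can't be 12.
So 11 goes to H.

H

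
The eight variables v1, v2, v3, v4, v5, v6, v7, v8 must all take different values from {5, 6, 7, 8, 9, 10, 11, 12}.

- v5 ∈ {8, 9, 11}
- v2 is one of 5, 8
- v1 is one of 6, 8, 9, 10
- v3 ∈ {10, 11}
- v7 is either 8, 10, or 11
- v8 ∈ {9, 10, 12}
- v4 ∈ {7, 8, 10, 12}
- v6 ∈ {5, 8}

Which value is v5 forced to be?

Among the 8 variables, 6 fits only v1 (and all 8 values in {5, 6, 7, 8, 9, 10, 11, 12} must be used), so v1 = 6.
The 7 still-open variables together cover exactly {5, 7, 8, 9, 10, 11, 12} — 7 values for 7 variables — and 7 appears only in v4's list, so v4 = 7.
The 6 still-open variables together cover exactly {5, 8, 9, 10, 11, 12} — 6 values for 6 variables — and 12 appears only in v8's list, so v8 = 12.
Among the 5 still-open variables, 9 fits only v5 (and all 5 values in {5, 8, 9, 10, 11} must be used), so v5 = 9.

9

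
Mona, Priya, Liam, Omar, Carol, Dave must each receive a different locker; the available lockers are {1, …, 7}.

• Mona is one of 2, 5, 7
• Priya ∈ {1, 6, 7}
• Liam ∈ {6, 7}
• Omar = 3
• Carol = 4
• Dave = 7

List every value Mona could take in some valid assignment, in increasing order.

Omar has just one choice, so Omar = 3.
Carol's domain is down to {4}, so Carol = 4.
Dave must be 7 (only option left). Strike 7 from Mona, Priya, Liam.
That leaves Liam = 6. Strike 6 from Priya.
That leaves Priya = 1.
No further eliminations apply; Mona can still be any of 2, 5.

2, 5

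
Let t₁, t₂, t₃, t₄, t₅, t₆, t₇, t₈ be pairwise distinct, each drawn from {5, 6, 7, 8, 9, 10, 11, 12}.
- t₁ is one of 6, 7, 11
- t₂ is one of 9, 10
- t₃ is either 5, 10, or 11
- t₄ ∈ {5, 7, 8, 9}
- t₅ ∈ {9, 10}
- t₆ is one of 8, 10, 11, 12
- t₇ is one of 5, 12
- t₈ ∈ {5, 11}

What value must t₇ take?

The 8 variables draw from only 8 values {5, 6, 7, 8, 9, 10, 11, 12}, so each is used; only t₁ can be 6, hence t₁ = 6.
The 7 still-open variables together cover exactly {5, 7, 8, 9, 10, 11, 12} — 7 values for 7 variables — and 7 appears only in t₄'s list, so t₄ = 7.
The 6 still-open variables draw from only 6 values {5, 8, 9, 10, 11, 12}, so each is used; only t₆ can be 8, hence t₆ = 8.
The 5 still-open variables draw from only 5 values {5, 9, 10, 11, 12}, so each is used; only t₇ can be 12, hence t₇ = 12.

12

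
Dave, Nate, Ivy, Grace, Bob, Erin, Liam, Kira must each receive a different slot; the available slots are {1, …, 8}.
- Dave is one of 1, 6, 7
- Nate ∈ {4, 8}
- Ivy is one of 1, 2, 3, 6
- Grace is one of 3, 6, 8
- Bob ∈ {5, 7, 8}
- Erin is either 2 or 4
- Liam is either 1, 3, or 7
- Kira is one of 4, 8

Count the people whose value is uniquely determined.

2

The 8 variables draw from only 8 values {1, 2, 3, 4, 5, 6, 7, 8}, so each is used; only Bob can be 5, hence Bob = 5.
Nate and Kira between them cover only {4, 8} — a naked pair. Remove those values from Grace, Erin.
Erin has just one choice, so Erin = 2. Remove 2 from Ivy.
Determined: Bob=5, Erin=2. The other people each still have more than one consistent value. That makes 2.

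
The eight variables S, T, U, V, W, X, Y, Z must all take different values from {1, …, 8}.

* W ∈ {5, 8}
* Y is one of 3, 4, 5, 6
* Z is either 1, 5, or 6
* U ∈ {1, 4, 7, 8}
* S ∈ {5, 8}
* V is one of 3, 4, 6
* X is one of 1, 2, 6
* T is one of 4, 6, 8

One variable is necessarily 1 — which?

Z

The 8 variables draw from only 8 values {1, 2, 3, 4, 5, 6, 7, 8}, so each is used; only X can be 2, hence X = 2.
The 7 still-open variables together cover exactly {1, 3, 4, 5, 6, 7, 8} — 7 values for 7 variables — and 7 appears only in U's list, so U = 7.
Among the 6 still-open variables, 1 fits only Z (and all 6 values in {1, 3, 4, 5, 6, 8} must be used), so Z = 1.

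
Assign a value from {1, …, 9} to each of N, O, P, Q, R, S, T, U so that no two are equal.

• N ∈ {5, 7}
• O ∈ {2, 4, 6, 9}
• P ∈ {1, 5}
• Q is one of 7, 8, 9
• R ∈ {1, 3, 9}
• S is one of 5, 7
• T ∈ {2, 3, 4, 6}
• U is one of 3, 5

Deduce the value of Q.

The 2 variables N and S are confined to {5, 7}, which locks those values in; drop them from P, Q, U.
P must be 1 (only option left). So R can't be 1.
U has just one choice, so U = 3. Remove 3 from R, T.
R's domain is down to {9}, so R = 9. Remove 9 from O, Q.
So Q = 8.

8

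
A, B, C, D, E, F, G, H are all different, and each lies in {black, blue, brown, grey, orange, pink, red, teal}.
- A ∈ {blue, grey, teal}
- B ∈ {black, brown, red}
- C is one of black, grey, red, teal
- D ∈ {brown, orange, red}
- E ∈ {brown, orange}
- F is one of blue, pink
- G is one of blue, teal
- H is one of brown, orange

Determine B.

black

Among the 8 variables, pink fits only F (and all 8 values in {black, blue, brown, grey, orange, pink, red, teal} must be used), so F = pink.
E and H between them cover only {brown, orange} — a naked pair. Remove those values from B, D.
D has just one choice, so D = red. So B, C can't be red.
So B = black.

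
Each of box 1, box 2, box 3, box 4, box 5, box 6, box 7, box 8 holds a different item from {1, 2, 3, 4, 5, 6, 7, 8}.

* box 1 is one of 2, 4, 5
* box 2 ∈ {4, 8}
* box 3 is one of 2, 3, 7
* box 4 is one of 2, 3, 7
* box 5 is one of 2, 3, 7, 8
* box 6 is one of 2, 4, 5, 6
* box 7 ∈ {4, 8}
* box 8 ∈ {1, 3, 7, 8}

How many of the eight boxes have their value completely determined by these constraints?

Among the 8 variables, 1 fits only box 8 (and all 8 values in {1, 2, 3, 4, 5, 6, 7, 8} must be used), so box 8 = 1.
The 7 still-open variables draw from only 7 values {2, 3, 4, 5, 6, 7, 8}, so each is used; only box 6 can be 6, hence box 6 = 6.
The 6 still-open variables draw from only 6 values {2, 3, 4, 5, 7, 8}, so each is used; only box 1 can be 5, hence box 1 = 5.
box 2 and box 7 between them cover only {4, 8} — a naked pair. Remove those values from box 5.
Determined: box 1=5, box 6=6, box 8=1. The other boxes each still have more than one consistent value. That makes 3.

3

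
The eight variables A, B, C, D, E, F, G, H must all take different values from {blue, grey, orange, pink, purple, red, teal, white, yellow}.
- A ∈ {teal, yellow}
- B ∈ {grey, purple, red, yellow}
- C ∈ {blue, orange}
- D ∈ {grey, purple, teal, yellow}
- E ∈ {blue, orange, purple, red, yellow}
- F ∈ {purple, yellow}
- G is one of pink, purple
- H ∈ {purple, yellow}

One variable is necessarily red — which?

B

The 8 variables draw from only 8 values {blue, grey, orange, pink, purple, red, teal, yellow}, so each is used; only G can be pink, hence G = pink.
The 2 variables F and H are confined to {purple, yellow}, which locks those values in; drop them from A, B, D, E.
That leaves A = teal. So D can't be teal.
D has just one choice, so D = grey. Eliminate grey elsewhere: B.
So red goes to B.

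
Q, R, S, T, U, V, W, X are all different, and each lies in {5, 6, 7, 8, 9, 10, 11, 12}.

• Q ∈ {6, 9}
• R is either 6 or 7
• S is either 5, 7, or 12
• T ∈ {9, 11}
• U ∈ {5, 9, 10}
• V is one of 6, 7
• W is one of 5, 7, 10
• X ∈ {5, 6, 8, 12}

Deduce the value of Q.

Among the 8 variables, 8 fits only X (and all 8 values in {5, 6, 7, 8, 9, 10, 11, 12} must be used), so X = 8.
Among the 7 still-open variables, 11 fits only T (and all 7 values in {5, 6, 7, 9, 10, 11, 12} must be used), so T = 11.
Among the 6 still-open variables, 12 fits only S (and all 6 values in {5, 6, 7, 9, 10, 12} must be used), so S = 12.
The 2 variables R and V are confined to {6, 7}, which locks those values in; drop them from Q, W.
So Q = 9.

9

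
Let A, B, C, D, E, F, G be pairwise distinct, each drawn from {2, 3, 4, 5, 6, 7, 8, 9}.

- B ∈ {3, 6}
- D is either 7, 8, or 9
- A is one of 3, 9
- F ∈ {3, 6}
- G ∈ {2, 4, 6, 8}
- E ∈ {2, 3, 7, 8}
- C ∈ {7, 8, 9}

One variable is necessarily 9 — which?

Among the 7 variables, 4 fits only G (and all 7 values in {2, 3, 4, 6, 7, 8, 9} must be used), so G = 4.
The 6 still-open variables draw from only 6 values {2, 3, 6, 7, 8, 9}, so each is used; only E can be 2, hence E = 2.
B and F between them cover only {3, 6} — a naked pair. Remove those values from A.
So 9 goes to A.

A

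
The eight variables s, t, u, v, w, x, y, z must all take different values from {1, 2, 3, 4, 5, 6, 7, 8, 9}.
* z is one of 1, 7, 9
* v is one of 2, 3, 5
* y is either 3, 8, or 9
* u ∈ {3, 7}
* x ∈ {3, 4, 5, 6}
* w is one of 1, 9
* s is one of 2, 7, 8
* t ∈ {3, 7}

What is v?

The 2 variables t and u are confined to {3, 7}, which locks those values in; drop them from s, v, x, y, z.
The 2 variables w and z are confined to {1, 9}, which locks those values in; drop them from y.
y must be 8 (only option left). Strike 8 from s.
s's domain is down to {2}, so s = 2. Remove 2 from v.
So v = 5.

5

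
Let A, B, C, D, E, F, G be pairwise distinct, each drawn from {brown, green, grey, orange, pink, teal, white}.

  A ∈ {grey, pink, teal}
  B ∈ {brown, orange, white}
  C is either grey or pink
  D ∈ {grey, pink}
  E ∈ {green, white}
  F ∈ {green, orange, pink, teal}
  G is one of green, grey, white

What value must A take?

teal

The 7 variables draw from only 7 values {brown, green, grey, orange, pink, teal, white}, so each is used; only B can be brown, hence B = brown.
The 6 still-open variables together cover exactly {green, grey, orange, pink, teal, white} — 6 values for 6 variables — and orange appears only in F's list, so F = orange.
The 5 still-open variables draw from only 5 values {green, grey, pink, teal, white}, so each is used; only A can be teal, hence A = teal.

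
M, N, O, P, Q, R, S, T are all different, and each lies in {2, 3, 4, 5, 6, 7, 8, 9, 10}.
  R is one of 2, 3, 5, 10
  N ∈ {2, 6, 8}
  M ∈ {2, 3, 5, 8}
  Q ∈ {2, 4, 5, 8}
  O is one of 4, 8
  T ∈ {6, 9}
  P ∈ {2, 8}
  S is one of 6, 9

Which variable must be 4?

The 8 variables together cover exactly {2, 3, 4, 5, 6, 8, 9, 10} — 8 values for 8 variables — and 10 appears only in R's list, so R = 10.
Among the 7 still-open variables, 3 fits only M (and all 7 values in {2, 3, 4, 5, 6, 8, 9} must be used), so M = 3.
The 6 still-open variables together cover exactly {2, 4, 5, 6, 8, 9} — 6 values for 6 variables — and 5 appears only in Q's list, so Q = 5.
The 5 still-open variables draw from only 5 values {2, 4, 6, 8, 9}, so each is used; only O can be 4, hence O = 4.

O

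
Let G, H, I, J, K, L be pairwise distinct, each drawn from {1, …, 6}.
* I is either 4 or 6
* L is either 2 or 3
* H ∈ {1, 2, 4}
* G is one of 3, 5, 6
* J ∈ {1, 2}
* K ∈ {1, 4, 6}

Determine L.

The 6 variables draw from only 6 values {1, 2, 3, 4, 5, 6}, so each is used; only G can be 5, hence G = 5.
The 5 still-open variables draw from only 5 values {1, 2, 3, 4, 6}, so each is used; only L can be 3, hence L = 3.

3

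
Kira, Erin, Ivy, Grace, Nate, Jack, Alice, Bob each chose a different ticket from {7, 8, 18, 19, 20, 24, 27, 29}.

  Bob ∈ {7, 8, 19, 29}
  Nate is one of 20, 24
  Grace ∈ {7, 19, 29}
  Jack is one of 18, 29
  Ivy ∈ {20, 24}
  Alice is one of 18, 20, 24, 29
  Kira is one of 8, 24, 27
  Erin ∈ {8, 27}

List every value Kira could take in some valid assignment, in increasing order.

8, 27

The 2 variables Ivy and Nate are confined to {20, 24}, which locks those values in; drop them from Kira, Alice.
Kira and Erin between them cover only {8, 27} — a naked pair. Remove those values from Bob.
The 2 variables Jack and Alice are confined to {18, 29}, which locks those values in; drop them from Grace, Bob.
No further eliminations apply; Kira can still be any of 8, 27.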